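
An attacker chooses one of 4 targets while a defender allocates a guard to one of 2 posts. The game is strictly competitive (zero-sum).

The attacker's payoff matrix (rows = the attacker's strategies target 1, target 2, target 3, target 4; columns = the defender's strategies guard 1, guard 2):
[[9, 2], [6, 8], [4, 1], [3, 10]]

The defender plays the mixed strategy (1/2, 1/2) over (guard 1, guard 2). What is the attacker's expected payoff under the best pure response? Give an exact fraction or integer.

target 1: (9)·(1/2) + (2)·(1/2) = 11/2.
target 2: (6)·(1/2) + (8)·(1/2) = 7.
target 3: (4)·(1/2) + (1)·(1/2) = 5/2.
target 4: (3)·(1/2) + (10)·(1/2) = 13/2.
The best pure response is target 2 with expected payoff 7.

7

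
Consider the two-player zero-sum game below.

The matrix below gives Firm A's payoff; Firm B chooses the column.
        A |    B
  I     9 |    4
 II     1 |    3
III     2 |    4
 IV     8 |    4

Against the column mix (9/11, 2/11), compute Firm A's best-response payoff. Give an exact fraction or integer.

I: (9)·(9/11) + (4)·(2/11) = 89/11.
II: (1)·(9/11) + (3)·(2/11) = 15/11.
III: (2)·(9/11) + (4)·(2/11) = 26/11.
IV: (8)·(9/11) + (4)·(2/11) = 80/11.
The best pure response is I with expected payoff 89/11.

89/11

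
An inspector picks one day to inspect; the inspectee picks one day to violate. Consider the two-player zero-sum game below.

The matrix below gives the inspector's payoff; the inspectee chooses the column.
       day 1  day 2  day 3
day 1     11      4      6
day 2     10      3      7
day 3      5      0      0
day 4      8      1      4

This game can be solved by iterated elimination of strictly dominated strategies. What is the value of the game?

4

Row day 3 is strictly dominated by row day 1 (11>5, 4>0, 6>0); eliminate day 3.
Row day 4 is strictly dominated by row day 1 (11>8, 4>1, 6>4); eliminate day 4.
Column day 3 is strictly dominated by day 2 for the inspectee (4<6, 3<7); eliminate day 3.
Row day 2 is strictly dominated by row day 1 (11>10, 4>3); eliminate day 2.
Column day 1 is strictly dominated by day 2 for the inspectee (4<11); eliminate day 1.
Only (day 1, day 2) remains, with payoff 4.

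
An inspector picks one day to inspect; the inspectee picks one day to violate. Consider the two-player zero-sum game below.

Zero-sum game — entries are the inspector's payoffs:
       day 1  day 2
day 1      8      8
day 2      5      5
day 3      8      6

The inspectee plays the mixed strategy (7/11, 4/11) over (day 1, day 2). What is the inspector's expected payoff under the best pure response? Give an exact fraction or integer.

day 1: (8)·(7/11) + (8)·(4/11) = 8.
day 2: (5)·(7/11) + (5)·(4/11) = 5.
day 3: (8)·(7/11) + (6)·(4/11) = 80/11.
The best pure response is day 1 with expected payoff 8.

8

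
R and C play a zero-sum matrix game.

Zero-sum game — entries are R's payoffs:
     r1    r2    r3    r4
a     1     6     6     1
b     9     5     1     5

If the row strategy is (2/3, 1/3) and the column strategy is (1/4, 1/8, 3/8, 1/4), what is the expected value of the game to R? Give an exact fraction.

Against (1/4, 1/8, 3/8, 1/4), each row's expected payoff is a: 7/2; b: 9/2.
Taking the (2/3, 1/3)-weighted average: (2/3)·(7/2) + (1/3)·(9/2) = 23/6.

23/6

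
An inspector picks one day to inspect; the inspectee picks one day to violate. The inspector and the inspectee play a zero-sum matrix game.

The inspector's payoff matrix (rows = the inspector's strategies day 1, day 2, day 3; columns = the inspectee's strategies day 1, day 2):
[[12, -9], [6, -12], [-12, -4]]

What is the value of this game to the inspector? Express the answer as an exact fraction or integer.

Row day 2 is strictly dominated by row day 1, so the inspector never plays it.
The remaining 2×2 game on (day 1, day 3) × (day 1, day 2) has no saddle point. Let the inspector play day 1 with probability p; indifference gives 12p − 12(1−p) = −9p − 4(1−p), so p = 8/29.
Similarly the inspectee's optimal q on day 1 is 5/29, and the value is 12·(5/29) + (-9)·(24/29) = -156/29.

-156/29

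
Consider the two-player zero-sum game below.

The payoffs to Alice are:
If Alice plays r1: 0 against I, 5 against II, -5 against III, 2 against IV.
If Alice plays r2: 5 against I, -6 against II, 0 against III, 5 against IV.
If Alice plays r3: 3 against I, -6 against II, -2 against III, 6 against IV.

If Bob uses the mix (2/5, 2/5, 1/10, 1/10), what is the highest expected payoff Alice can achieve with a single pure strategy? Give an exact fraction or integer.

r1: (0)·(2/5) + (5)·(2/5) + (-5)·(1/10) + (2)·(1/10) = 17/10.
r2: (5)·(2/5) + (-6)·(2/5) + (0)·(1/10) + (5)·(1/10) = 1/10.
r3: (3)·(2/5) + (-6)·(2/5) + (-2)·(1/10) + (6)·(1/10) = -4/5.
The best pure response is r1 with expected payoff 17/10.

17/10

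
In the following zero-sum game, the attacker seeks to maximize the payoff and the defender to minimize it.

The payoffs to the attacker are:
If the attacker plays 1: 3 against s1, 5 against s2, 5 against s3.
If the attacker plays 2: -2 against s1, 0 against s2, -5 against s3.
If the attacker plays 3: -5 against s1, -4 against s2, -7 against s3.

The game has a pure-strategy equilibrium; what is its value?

3

Row minima: 3, -5, -7 → the attacker's maximin is 3.
Column maxima: 3, 5, 5 → the defender's minimax is 3.
They coincide at (1, s1), so the value is 3.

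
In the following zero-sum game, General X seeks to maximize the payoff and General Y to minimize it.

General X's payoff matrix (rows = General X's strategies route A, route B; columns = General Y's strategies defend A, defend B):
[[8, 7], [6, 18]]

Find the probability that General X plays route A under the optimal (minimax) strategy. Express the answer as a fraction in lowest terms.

Row minima are 7 and 6, so General X's maximin is 7; column maxima are 8 and 18, so General Y's minimax is 8. These differ, so the equilibrium is in mixed strategies.
Let General X play route A with probability p. General Y is indifferent when 8p + 6(1−p) = 7p + 18(1−p), giving p = 12/13.

12/13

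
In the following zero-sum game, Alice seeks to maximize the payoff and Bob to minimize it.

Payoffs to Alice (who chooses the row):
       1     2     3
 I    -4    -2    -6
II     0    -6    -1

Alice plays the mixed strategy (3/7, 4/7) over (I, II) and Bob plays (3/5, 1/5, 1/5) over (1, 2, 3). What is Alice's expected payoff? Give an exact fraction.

Against (3/5, 1/5, 1/5), each row's expected payoff is I: -4; II: -7/5.
Taking the (3/7, 4/7)-weighted average: (3/7)·(-4) + (4/7)·(-7/5) = -88/35.

-88/35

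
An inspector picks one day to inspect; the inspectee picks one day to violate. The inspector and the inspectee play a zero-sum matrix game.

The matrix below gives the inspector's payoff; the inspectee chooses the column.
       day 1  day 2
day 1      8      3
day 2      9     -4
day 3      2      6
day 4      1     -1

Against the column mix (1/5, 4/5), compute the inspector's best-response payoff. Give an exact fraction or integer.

26/5

day 1: (8)·(1/5) + (3)·(4/5) = 4.
day 2: (9)·(1/5) + (-4)·(4/5) = -7/5.
day 3: (2)·(1/5) + (6)·(4/5) = 26/5.
day 4: (1)·(1/5) + (-1)·(4/5) = -3/5.
The best pure response is day 3 with expected payoff 26/5.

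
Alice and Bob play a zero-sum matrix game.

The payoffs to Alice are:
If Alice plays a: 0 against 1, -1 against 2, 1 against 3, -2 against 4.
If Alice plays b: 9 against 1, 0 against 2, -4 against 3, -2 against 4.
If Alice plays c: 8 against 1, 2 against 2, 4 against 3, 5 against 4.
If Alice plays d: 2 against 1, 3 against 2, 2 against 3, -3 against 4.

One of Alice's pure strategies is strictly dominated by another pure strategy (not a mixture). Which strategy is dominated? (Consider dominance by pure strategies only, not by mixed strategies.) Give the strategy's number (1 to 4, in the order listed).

1

Compare a with c: 8 > 0, 2 > -1, 4 > 1, 5 > -2.
So c strictly dominates a for Alice; a is strictly dominated.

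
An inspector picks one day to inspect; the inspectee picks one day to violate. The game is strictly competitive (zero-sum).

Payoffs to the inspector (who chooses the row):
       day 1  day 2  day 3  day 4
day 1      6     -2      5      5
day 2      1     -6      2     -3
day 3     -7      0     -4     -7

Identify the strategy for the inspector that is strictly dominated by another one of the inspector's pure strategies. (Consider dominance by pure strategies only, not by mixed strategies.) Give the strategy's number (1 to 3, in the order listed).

Compare day 2 with day 1: 6 > 1, -2 > -6, 5 > 2, 5 > -3.
So day 1 strictly dominates day 2 for the inspector; day 2 is strictly dominated.

2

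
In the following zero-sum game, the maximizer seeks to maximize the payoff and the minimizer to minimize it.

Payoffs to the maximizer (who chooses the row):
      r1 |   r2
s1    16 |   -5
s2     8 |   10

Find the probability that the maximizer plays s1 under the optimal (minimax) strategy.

2/23

Row minima are -5 and 8, so the maximizer's maximin is 8; column maxima are 16 and 10, so the minimizer's minimax is 10. These differ, so the equilibrium is in mixed strategies.
Let the maximizer play s1 with probability p. The minimizer is indifferent when 16p + 8(1−p) = −5p + 10(1−p), giving p = 2/23.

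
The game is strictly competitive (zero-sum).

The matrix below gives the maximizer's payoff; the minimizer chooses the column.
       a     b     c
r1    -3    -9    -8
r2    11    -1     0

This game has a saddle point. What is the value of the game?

Row minima: -9, -1 → the maximizer's maximin is -1.
Column maxima: 11, -1, 0 → the minimizer's minimax is -1.
They coincide at (r2, b), so the value is -1.

-1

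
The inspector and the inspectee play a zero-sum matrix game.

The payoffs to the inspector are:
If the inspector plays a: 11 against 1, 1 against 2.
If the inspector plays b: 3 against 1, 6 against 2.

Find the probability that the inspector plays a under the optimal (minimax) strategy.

Row minima are 1 and 3, so the inspector's maximin is 3; column maxima are 11 and 6, so the inspectee's minimax is 6. These differ, so the equilibrium is in mixed strategies.
Let the inspector play a with probability p. The inspectee is indifferent when 11p + 3(1−p) = p + 6(1−p), giving p = 3/13.

3/13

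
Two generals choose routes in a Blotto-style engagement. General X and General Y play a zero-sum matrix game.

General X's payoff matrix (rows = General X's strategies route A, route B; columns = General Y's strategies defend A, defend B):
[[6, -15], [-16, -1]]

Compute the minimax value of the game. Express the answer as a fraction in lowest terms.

-41/6

Row minima are -15 and -16, so General X's maximin is -15; column maxima are 6 and -1, so General Y's minimax is -1. These differ, so the equilibrium is in mixed strategies.
Let General X play route A with probability p. General Y is indifferent when 6p − 16(1−p) = −15p − (1−p), giving p = 5/12.
Let General Y play defend A with probability q. General X is indifferent when 6q − 15(1−q) = −16q − (1−q), giving q = 7/18.
The value is 6·(7/18) + (-15)·(11/18) = -41/6.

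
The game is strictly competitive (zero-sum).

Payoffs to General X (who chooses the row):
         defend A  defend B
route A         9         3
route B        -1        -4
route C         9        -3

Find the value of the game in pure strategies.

Row minima: 3, -4, -3 → General X's maximin is 3.
Column maxima: 9, 3 → General Y's minimax is 3.
They coincide at (route A, defend B), so the value is 3.

3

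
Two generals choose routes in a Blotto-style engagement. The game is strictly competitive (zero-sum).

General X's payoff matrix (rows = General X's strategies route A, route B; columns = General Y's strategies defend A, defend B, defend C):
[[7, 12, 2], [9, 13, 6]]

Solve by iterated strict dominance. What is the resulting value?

6

Column defend A is strictly dominated by defend C for General Y (2<7, 6<9); eliminate defend A.
Row route A is strictly dominated by row route B (13>12, 6>2); eliminate route A.
Column defend B is strictly dominated by defend C for General Y (6<13); eliminate defend B.
Only (route B, defend C) remains, with payoff 6.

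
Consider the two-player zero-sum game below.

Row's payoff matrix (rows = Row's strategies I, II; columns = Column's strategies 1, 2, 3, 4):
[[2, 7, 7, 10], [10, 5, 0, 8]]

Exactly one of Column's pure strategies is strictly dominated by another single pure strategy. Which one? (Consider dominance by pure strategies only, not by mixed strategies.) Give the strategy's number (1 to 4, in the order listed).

4

Column prefers columns that give Row less. Compare 4 with 2: 7 < 10, 5 < 8.
So 2 strictly dominates 4 for Column; 4 is strictly dominated.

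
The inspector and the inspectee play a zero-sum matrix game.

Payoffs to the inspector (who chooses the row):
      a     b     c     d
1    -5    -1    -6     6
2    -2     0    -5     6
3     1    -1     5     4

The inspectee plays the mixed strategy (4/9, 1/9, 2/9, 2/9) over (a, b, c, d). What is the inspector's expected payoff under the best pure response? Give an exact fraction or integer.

1: (-5)·(4/9) + (-1)·(1/9) + (-6)·(2/9) + (6)·(2/9) = -7/3.
2: (-2)·(4/9) + (0)·(1/9) + (-5)·(2/9) + (6)·(2/9) = -2/3.
3: (1)·(4/9) + (-1)·(1/9) + (5)·(2/9) + (4)·(2/9) = 7/3.
The best pure response is 3 with expected payoff 7/3.

7/3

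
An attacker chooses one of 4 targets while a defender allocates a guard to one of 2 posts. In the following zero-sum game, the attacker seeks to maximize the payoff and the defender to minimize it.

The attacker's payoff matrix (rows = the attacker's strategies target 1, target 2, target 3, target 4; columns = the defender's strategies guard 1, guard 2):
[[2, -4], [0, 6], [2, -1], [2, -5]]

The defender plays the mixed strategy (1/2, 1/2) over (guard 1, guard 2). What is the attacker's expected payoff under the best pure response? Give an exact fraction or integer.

3

target 1: (2)·(1/2) + (-4)·(1/2) = -1.
target 2: (0)·(1/2) + (6)·(1/2) = 3.
target 3: (2)·(1/2) + (-1)·(1/2) = 1/2.
target 4: (2)·(1/2) + (-5)·(1/2) = -3/2.
The best pure response is target 2 with expected payoff 3.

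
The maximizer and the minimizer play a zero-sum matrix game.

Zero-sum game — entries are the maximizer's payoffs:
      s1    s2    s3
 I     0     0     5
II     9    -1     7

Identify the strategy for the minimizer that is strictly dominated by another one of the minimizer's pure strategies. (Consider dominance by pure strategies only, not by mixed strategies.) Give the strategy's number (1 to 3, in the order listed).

The minimizer prefers columns that give the maximizer less. Compare s3 with s2: 0 < 5, -1 < 7.
So s2 strictly dominates s3 for the minimizer; s3 is strictly dominated.

3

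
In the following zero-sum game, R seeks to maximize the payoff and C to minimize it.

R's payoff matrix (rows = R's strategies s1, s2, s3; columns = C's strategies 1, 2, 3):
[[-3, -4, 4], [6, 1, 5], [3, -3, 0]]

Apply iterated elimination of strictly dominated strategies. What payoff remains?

Row s1 is strictly dominated by row s2 (6>-3, 1>-4, 5>4); eliminate s1.
Row s3 is strictly dominated by row s2 (6>3, 1>-3, 5>0); eliminate s3.
Column 3 is strictly dominated by 2 for C (1<5); eliminate 3.
Column 1 is strictly dominated by 2 for C (1<6); eliminate 1.
Only (s2, 2) remains, with payoff 1.

1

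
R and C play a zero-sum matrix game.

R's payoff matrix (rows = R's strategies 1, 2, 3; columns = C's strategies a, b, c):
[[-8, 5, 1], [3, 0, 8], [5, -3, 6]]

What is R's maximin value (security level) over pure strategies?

0

The worst-case payoff for each row is 1: -8, 2: 0, 3: -3.
The best of these is 0.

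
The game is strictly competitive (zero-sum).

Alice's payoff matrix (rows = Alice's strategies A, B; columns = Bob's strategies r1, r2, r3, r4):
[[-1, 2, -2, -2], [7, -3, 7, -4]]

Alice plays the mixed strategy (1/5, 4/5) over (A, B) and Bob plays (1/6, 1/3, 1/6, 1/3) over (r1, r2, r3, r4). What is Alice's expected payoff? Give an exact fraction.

Against (1/6, 1/3, 1/6, 1/3), each row's expected payoff is A: -1/2; B: 0.
Taking the (1/5, 4/5)-weighted average: (1/5)·(-1/2) + (4/5)·(0) = -1/10.

-1/10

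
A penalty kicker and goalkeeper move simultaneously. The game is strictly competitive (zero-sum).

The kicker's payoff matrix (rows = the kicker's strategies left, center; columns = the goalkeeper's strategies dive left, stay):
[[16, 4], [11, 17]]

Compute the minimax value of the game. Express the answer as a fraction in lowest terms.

38/3

Row minima are 4 and 11, so the kicker's maximin is 11; column maxima are 16 and 17, so the goalkeeper's minimax is 16. These differ, so the equilibrium is in mixed strategies.
Let the kicker play left with probability p. The goalkeeper is indifferent when 16p + 11(1−p) = 4p + 17(1−p), giving p = 1/3.
Let the goalkeeper play dive left with probability q. The kicker is indifferent when 16q + 4(1−q) = 11q + 17(1−q), giving q = 13/18.
The value is 16·(13/18) + (4)·(5/18) = 38/3.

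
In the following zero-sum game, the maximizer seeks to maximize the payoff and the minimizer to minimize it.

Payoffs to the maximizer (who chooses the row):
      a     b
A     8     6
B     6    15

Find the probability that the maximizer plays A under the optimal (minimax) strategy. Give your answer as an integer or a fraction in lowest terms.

Row minima are 6 and 6, so the maximizer's maximin is 6; column maxima are 8 and 15, so the minimizer's minimax is 8. These differ, so the equilibrium is in mixed strategies.
Let the maximizer play A with probability p. The minimizer is indifferent when 8p + 6(1−p) = 6p + 15(1−p), giving p = 9/11.

9/11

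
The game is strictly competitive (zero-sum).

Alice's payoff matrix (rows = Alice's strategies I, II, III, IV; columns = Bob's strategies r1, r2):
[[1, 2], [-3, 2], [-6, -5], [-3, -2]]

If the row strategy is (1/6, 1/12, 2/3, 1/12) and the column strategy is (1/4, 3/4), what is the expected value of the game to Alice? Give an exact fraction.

-10/3

Against (1/4, 3/4), each row's expected payoff is I: 7/4; II: 3/4; III: -21/4; IV: -9/4.
Taking the (1/6, 1/12, 2/3, 1/12)-weighted average: (1/6)·(7/4) + (1/12)·(3/4) + (2/3)·(-21/4) + (1/12)·(-9/4) = -10/3.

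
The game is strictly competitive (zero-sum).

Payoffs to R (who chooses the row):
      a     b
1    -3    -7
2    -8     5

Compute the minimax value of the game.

-71/17

Row minima are -7 and -8, so R's maximin is -7; column maxima are -3 and 5, so C's minimax is -3. These differ, so the equilibrium is in mixed strategies.
Let R play 1 with probability p. C is indifferent when −3p − 8(1−p) = −7p + 5(1−p), giving p = 13/17.
Let C play a with probability q. R is indifferent when −3q − 7(1−q) = −8q + 5(1−q), giving q = 12/17.
The value is -3·(12/17) + (-7)·(5/17) = -71/17.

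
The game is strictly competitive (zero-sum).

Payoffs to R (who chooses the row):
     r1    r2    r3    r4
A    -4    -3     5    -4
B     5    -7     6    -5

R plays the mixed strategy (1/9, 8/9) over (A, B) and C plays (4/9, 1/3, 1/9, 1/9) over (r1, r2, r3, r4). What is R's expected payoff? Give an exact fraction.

-8/27

Against (4/9, 1/3, 1/9, 1/9), each row's expected payoff is A: -8/3; B: 0.
Taking the (1/9, 8/9)-weighted average: (1/9)·(-8/3) + (8/9)·(0) = -8/27.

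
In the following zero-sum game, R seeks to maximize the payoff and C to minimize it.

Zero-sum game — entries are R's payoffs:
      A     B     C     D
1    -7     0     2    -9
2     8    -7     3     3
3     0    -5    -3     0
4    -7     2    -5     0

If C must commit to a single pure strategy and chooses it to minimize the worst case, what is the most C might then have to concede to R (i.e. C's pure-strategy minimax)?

2

The worst case (largest entry) in each column is A: 8, B: 2, C: 3, D: 3.
The best (smallest) of these is 2.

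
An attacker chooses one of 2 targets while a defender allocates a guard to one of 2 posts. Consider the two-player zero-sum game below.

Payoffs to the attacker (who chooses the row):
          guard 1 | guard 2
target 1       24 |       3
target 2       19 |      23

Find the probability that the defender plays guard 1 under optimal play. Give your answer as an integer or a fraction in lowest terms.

4/5

Row minima are 3 and 19, so the attacker's maximin is 19; column maxima are 24 and 23, so the defender's minimax is 23. These differ, so the equilibrium is in mixed strategies.
Let the defender play guard 1 with probability q. The attacker is indifferent when 24q + 3(1−q) = 19q + 23(1−q), giving q = 4/5.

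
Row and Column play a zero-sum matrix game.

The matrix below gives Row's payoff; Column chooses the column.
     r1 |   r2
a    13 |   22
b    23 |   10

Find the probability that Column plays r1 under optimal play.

6/11

Row minima are 13 and 10, so Row's maximin is 13; column maxima are 23 and 22, so Column's minimax is 22. These differ, so the equilibrium is in mixed strategies.
Let Column play r1 with probability q. Row is indifferent when 13q + 22(1−q) = 23q + 10(1−q), giving q = 6/11.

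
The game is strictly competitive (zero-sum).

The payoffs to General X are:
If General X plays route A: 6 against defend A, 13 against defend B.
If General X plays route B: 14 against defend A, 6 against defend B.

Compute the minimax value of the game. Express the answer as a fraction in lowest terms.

146/15

Row minima are 6 and 6, so General X's maximin is 6; column maxima are 14 and 13, so General Y's minimax is 13. These differ, so the equilibrium is in mixed strategies.
Let General X play route A with probability p. General Y is indifferent when 6p + 14(1−p) = 13p + 6(1−p), giving p = 8/15.
Let General Y play defend A with probability q. General X is indifferent when 6q + 13(1−q) = 14q + 6(1−q), giving q = 7/15.
The value is 6·(7/15) + (13)·(8/15) = 146/15.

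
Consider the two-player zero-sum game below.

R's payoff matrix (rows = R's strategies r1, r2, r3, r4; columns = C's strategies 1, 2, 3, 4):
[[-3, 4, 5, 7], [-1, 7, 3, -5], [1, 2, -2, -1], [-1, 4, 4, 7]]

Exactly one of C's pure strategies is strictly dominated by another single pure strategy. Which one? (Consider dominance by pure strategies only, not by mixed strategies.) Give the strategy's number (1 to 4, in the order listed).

2

C prefers columns that give R less. Compare 2 with 1: -3 < 4, -1 < 7, 1 < 2, -1 < 4.
So 1 strictly dominates 2 for C; 2 is strictly dominated.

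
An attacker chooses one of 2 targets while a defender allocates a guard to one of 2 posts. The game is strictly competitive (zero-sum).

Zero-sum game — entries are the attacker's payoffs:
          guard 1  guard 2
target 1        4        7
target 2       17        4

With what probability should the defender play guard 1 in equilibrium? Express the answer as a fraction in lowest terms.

Row minima are 4 and 4, so the attacker's maximin is 4; column maxima are 17 and 7, so the defender's minimax is 7. These differ, so the equilibrium is in mixed strategies.
Let the defender play guard 1 with probability q. The attacker is indifferent when 4q + 7(1−q) = 17q + 4(1−q), giving q = 3/16.

3/16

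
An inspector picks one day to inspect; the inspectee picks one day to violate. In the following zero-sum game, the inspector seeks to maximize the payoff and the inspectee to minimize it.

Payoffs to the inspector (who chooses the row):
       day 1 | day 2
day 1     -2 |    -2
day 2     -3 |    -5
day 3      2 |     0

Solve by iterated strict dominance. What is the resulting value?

0

Row day 2 is strictly dominated by row day 1 (-2>-3, -2>-5); eliminate day 2.
Row day 1 is strictly dominated by row day 3 (2>-2, 0>-2); eliminate day 1.
Column day 1 is strictly dominated by day 2 for the inspectee (0<2); eliminate day 1.
Only (day 3, day 2) remains, with payoff 0.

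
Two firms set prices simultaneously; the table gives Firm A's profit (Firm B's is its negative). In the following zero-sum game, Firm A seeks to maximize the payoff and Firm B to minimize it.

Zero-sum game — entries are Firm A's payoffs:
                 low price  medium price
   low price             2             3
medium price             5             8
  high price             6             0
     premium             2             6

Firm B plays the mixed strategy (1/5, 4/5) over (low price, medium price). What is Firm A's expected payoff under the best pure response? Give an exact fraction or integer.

37/5

low price: (2)·(1/5) + (3)·(4/5) = 14/5.
medium price: (5)·(1/5) + (8)·(4/5) = 37/5.
high price: (6)·(1/5) + (0)·(4/5) = 6/5.
premium: (2)·(1/5) + (6)·(4/5) = 26/5.
The best pure response is medium price with expected payoff 37/5.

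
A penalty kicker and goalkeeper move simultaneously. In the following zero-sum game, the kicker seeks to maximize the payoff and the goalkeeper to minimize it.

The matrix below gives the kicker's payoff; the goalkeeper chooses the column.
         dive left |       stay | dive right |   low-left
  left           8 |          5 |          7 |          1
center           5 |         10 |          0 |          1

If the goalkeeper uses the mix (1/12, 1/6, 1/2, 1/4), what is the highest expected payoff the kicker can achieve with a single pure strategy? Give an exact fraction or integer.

21/4

left: (8)·(1/12) + (5)·(1/6) + (7)·(1/2) + (1)·(1/4) = 21/4.
center: (5)·(1/12) + (10)·(1/6) + (0)·(1/2) + (1)·(1/4) = 7/3.
The best pure response is left with expected payoff 21/4.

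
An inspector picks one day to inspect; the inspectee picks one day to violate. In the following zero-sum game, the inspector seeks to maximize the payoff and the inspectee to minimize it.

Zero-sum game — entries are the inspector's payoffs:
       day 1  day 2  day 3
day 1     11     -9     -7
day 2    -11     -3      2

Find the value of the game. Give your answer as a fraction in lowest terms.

Column day 3 is strictly dominated by day 2 for the inspectee (it gives the inspector more in every row).
The remaining 2×2 game on (day 1, day 2) × (day 1, day 2) has no saddle point. Let the inspector play day 1 with probability p; indifference gives 11p − 11(1−p) = −9p − 3(1−p), so p = 2/7.
Similarly the inspectee's optimal q on day 1 is 3/14, and the value is 11·(3/14) + (-9)·(11/14) = -33/7.

-33/7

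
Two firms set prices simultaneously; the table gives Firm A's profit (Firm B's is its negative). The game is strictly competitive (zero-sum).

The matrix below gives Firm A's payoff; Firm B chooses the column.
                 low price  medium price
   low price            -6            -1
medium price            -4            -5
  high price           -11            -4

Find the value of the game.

-13/3

Row high price is strictly dominated by row low price, so Firm A never plays it.
The remaining 2×2 game on (low price, medium price) × (low price, medium price) has no saddle point. Let Firm A play low price with probability p; indifference gives −6p − 4(1−p) = −p − 5(1−p), so p = 1/6.
Similarly Firm B's optimal q on low price is 2/3, and the value is -6·(2/3) + (-1)·(1/3) = -13/3.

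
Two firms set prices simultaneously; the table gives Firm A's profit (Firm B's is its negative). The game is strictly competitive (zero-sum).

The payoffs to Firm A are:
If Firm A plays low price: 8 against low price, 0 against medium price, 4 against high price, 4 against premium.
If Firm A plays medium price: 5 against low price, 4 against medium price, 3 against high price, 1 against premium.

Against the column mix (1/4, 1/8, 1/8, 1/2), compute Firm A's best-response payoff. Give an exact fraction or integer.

9/2

low price: (8)·(1/4) + (0)·(1/8) + (4)·(1/8) + (4)·(1/2) = 9/2.
medium price: (5)·(1/4) + (4)·(1/8) + (3)·(1/8) + (1)·(1/2) = 21/8.
The best pure response is low price with expected payoff 9/2.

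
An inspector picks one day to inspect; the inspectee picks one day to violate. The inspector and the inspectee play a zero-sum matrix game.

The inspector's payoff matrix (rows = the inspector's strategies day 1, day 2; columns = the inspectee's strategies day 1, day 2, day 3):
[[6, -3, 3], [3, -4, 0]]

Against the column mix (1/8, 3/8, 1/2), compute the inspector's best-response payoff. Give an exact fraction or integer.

day 1: (6)·(1/8) + (-3)·(3/8) + (3)·(1/2) = 9/8.
day 2: (3)·(1/8) + (-4)·(3/8) + (0)·(1/2) = -9/8.
The best pure response is day 1 with expected payoff 9/8.

9/8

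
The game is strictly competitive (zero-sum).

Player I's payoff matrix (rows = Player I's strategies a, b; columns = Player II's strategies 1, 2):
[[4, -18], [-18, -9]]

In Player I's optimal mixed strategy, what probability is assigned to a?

9/31

Row minima are -18 and -18, so Player I's maximin is -18; column maxima are 4 and -9, so Player II's minimax is -9. These differ, so the equilibrium is in mixed strategies.
Let Player I play a with probability p. Player II is indifferent when 4p − 18(1−p) = −18p − 9(1−p), giving p = 9/31.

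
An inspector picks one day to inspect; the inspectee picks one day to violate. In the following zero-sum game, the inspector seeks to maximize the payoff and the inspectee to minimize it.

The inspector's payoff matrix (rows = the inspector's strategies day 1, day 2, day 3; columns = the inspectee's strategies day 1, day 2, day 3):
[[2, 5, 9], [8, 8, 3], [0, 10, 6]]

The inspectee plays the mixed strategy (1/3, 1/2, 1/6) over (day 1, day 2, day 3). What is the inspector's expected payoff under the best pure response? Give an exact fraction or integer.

43/6

day 1: (2)·(1/3) + (5)·(1/2) + (9)·(1/6) = 14/3.
day 2: (8)·(1/3) + (8)·(1/2) + (3)·(1/6) = 43/6.
day 3: (0)·(1/3) + (10)·(1/2) + (6)·(1/6) = 6.
The best pure response is day 2 with expected payoff 43/6.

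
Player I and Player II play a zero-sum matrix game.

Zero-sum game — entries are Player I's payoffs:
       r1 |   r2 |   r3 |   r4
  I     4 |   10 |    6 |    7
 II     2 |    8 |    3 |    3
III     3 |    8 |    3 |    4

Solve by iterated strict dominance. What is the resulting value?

Row III is strictly dominated by row I (4>3, 10>8, 6>3, 7>4); eliminate III.
Column r2 is strictly dominated by r1 for Player II (4<10, 2<8); eliminate r2.
Row II is strictly dominated by row I (4>2, 6>3, 7>3); eliminate II.
Column r4 is strictly dominated by r1 for Player II (4<7); eliminate r4.
Column r3 is strictly dominated by r1 for Player II (4<6); eliminate r3.
Only (I, r1) remains, with payoff 4.

4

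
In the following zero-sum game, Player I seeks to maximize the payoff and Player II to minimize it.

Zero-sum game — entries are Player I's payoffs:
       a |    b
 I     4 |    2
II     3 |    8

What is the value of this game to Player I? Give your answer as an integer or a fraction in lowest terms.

26/7

Row minima are 2 and 3, so Player I's maximin is 3; column maxima are 4 and 8, so Player II's minimax is 4. These differ, so the equilibrium is in mixed strategies.
Let Player I play I with probability p. Player II is indifferent when 4p + 3(1−p) = 2p + 8(1−p), giving p = 5/7.
Let Player II play a with probability q. Player I is indifferent when 4q + 2(1−q) = 3q + 8(1−q), giving q = 6/7.
The value is 4·(6/7) + (2)·(1/7) = 26/7.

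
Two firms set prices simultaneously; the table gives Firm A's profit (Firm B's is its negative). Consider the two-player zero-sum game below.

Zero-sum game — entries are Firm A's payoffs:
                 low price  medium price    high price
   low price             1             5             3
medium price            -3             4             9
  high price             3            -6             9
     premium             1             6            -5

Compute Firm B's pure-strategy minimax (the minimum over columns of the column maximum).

3

The worst case (largest entry) in each column is low price: 3, medium price: 6, high price: 9.
The best (smallest) of these is 3.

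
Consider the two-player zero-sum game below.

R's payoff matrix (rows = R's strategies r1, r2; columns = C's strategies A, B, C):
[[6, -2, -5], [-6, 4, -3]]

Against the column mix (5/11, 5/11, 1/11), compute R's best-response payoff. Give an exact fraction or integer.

15/11

r1: (6)·(5/11) + (-2)·(5/11) + (-5)·(1/11) = 15/11.
r2: (-6)·(5/11) + (4)·(5/11) + (-3)·(1/11) = -13/11.
The best pure response is r1 with expected payoff 15/11.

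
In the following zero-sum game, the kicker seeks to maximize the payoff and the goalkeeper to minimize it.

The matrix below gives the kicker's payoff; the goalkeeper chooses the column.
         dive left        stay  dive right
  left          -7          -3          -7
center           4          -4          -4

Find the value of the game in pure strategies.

Row minima: -7, -4 → the kicker's maximin is -4.
Column maxima: 4, -3, -4 → the goalkeeper's minimax is -4.
They coincide at (center, dive right), so the value is -4.

-4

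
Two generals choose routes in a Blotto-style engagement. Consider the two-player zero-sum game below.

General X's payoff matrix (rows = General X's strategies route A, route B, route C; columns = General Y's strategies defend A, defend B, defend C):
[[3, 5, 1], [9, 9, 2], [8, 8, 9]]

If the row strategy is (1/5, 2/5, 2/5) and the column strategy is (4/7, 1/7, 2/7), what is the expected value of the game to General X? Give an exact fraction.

233/35

Against (4/7, 1/7, 2/7), each row's expected payoff is route A: 19/7; route B: 7; route C: 58/7.
Taking the (1/5, 2/5, 2/5)-weighted average: (1/5)·(19/7) + (2/5)·(7) + (2/5)·(58/7) = 233/35.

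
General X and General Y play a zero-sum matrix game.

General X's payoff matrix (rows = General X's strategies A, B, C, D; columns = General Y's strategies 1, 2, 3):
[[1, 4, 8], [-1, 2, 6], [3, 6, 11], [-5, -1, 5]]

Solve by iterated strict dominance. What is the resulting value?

3

Row B is strictly dominated by row A (1>-1, 4>2, 8>6); eliminate B.
Column 3 is strictly dominated by 1 for General Y (1<8, 3<11, -5<5); eliminate 3.
Column 2 is strictly dominated by 1 for General Y (1<4, 3<6, -5<-1); eliminate 2.
Row D is strictly dominated by row A (1>-5); eliminate D.
Row A is strictly dominated by row C (3>1); eliminate A.
Only (C, 1) remains, with payoff 3.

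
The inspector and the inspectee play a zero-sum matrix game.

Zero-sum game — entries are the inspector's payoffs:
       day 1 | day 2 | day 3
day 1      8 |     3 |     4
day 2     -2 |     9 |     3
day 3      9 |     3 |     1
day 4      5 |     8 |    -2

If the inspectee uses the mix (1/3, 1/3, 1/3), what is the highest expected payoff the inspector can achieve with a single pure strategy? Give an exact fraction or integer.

5

day 1: (8)·(1/3) + (3)·(1/3) + (4)·(1/3) = 5.
day 2: (-2)·(1/3) + (9)·(1/3) + (3)·(1/3) = 10/3.
day 3: (9)·(1/3) + (3)·(1/3) + (1)·(1/3) = 13/3.
day 4: (5)·(1/3) + (8)·(1/3) + (-2)·(1/3) = 11/3.
The best pure response is day 1 with expected payoff 5.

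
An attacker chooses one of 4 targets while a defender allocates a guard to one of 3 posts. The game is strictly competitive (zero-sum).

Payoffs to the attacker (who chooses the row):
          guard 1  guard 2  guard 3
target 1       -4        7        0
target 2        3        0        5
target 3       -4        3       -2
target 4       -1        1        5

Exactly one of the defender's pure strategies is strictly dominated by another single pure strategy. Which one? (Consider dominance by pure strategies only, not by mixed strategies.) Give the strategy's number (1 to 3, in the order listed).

3

The defender prefers columns that give the attacker less. Compare guard 3 with guard 1: -4 < 0, 3 < 5, -4 < -2, -1 < 5.
So guard 1 strictly dominates guard 3 for the defender; guard 3 is strictly dominated.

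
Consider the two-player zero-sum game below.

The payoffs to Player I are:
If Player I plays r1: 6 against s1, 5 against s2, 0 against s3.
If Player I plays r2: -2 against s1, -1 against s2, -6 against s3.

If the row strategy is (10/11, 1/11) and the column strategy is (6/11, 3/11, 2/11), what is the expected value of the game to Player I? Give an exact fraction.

483/121

Against (6/11, 3/11, 2/11), each row's expected payoff is r1: 51/11; r2: -27/11.
Taking the (10/11, 1/11)-weighted average: (10/11)·(51/11) + (1/11)·(-27/11) = 483/121.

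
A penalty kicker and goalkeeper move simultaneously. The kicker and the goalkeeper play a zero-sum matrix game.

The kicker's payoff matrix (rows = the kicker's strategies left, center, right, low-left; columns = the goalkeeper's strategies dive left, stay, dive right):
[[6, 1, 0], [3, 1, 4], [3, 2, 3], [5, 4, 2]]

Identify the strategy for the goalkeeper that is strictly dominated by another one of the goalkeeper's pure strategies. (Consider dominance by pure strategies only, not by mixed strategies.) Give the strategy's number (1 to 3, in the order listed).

The goalkeeper prefers columns that give the kicker less. Compare dive left with stay: 1 < 6, 1 < 3, 2 < 3, 4 < 5.
So stay strictly dominates dive left for the goalkeeper; dive left is strictly dominated.

1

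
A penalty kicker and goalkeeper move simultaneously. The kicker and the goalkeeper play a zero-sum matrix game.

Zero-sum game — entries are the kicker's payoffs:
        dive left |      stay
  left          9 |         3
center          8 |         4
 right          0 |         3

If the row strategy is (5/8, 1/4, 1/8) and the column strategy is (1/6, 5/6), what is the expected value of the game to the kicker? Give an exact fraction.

191/48

Against (1/6, 5/6), each row's expected payoff is left: 4; center: 14/3; right: 5/2.
Taking the (5/8, 1/4, 1/8)-weighted average: (5/8)·(4) + (1/4)·(14/3) + (1/8)·(5/2) = 191/48.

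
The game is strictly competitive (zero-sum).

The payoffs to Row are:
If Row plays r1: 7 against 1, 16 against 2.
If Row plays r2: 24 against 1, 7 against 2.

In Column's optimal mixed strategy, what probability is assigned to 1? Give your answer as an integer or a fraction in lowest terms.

Row minima are 7 and 7, so Row's maximin is 7; column maxima are 24 and 16, so Column's minimax is 16. These differ, so the equilibrium is in mixed strategies.
Let Column play 1 with probability q. Row is indifferent when 7q + 16(1−q) = 24q + 7(1−q), giving q = 9/26.

9/26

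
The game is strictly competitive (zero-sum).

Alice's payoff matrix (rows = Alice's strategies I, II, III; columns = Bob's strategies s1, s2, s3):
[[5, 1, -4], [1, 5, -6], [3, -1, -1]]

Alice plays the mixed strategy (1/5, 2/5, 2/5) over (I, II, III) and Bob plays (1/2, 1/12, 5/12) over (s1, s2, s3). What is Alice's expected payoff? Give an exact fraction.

Against (1/2, 1/12, 5/12), each row's expected payoff is I: 11/12; II: -19/12; III: 1.
Taking the (1/5, 2/5, 2/5)-weighted average: (1/5)·(11/12) + (2/5)·(-19/12) + (2/5)·(1) = -1/20.

-1/20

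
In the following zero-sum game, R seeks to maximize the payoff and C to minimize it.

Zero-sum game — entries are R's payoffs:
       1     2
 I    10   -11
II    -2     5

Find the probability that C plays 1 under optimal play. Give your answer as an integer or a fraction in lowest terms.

4/7

Row minima are -11 and -2, so R's maximin is -2; column maxima are 10 and 5, so C's minimax is 5. These differ, so the equilibrium is in mixed strategies.
Let C play 1 with probability q. R is indifferent when 10q − 11(1−q) = −2q + 5(1−q), giving q = 4/7.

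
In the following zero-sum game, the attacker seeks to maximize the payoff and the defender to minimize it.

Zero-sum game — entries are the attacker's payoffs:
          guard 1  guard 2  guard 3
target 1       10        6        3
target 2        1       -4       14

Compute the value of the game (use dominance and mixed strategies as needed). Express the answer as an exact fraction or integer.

Column guard 1 is strictly dominated by guard 2 for the defender (it gives the attacker more in every row).
The remaining 2×2 game on (target 1, target 2) × (guard 2, guard 3) has no saddle point. Let the attacker play target 1 with probability p; indifference gives 6p − 4(1−p) = 3p + 14(1−p), so p = 6/7.
Similarly the defender's optimal q on guard 2 is 11/21, and the value is 6·(11/21) + (3)·(10/21) = 32/7.

32/7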